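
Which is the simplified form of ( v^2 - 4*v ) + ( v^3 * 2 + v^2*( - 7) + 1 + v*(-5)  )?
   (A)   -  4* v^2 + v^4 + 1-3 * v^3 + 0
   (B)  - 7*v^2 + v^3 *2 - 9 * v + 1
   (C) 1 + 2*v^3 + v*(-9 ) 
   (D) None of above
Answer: D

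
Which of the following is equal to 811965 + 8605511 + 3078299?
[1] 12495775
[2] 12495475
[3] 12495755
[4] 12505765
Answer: 1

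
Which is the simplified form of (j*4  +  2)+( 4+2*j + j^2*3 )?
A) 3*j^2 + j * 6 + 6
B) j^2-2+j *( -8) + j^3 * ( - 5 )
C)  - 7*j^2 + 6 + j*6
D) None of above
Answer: A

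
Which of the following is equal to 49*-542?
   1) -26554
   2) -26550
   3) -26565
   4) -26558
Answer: 4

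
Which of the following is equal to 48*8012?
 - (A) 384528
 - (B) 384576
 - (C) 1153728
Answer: B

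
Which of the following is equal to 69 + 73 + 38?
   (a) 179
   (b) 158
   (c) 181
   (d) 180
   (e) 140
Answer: d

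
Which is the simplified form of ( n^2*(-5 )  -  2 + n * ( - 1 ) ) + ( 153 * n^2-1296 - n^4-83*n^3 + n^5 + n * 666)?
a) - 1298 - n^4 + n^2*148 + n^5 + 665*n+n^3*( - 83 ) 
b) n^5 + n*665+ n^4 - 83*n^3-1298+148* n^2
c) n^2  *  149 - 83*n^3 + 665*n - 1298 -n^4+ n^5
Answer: a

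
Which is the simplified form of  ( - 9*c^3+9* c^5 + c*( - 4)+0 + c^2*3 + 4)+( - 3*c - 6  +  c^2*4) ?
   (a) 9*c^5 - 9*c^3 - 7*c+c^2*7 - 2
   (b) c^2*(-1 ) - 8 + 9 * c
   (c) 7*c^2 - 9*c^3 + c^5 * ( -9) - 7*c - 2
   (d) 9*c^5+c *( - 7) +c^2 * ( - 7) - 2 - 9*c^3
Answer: a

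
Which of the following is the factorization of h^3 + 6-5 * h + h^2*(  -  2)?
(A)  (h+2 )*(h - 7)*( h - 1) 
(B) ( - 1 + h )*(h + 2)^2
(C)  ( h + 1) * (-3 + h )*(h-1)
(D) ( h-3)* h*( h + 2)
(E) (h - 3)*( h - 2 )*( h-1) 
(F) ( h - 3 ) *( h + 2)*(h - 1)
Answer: F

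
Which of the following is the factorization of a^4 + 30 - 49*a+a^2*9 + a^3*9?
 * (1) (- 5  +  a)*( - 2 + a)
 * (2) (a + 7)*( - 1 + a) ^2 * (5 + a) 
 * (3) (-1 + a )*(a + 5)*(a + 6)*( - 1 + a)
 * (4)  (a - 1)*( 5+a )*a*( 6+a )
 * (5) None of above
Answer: 3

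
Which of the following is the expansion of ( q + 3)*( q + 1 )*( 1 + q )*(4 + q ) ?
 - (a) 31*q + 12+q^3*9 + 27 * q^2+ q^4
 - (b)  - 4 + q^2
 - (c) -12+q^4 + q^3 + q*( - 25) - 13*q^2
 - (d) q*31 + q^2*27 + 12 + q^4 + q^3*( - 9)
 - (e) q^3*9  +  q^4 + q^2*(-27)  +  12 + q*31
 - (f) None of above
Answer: a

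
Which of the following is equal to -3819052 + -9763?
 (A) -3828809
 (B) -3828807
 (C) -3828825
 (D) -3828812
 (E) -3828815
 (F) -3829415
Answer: E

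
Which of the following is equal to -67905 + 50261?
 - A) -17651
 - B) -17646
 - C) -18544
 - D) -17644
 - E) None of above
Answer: D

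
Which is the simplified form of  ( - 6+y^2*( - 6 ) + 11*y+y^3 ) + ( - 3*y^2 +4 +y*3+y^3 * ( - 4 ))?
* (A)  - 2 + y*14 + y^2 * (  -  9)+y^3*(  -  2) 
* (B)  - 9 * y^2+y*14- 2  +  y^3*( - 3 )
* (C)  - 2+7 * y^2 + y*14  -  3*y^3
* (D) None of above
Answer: B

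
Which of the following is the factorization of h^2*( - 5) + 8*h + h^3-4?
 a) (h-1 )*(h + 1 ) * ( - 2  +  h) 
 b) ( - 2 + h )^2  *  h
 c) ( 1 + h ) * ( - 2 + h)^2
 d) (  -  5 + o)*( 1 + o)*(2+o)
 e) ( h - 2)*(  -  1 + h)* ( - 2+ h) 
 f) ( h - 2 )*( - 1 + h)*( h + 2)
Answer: e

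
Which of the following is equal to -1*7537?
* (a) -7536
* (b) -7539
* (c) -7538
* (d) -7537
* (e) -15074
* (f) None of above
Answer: d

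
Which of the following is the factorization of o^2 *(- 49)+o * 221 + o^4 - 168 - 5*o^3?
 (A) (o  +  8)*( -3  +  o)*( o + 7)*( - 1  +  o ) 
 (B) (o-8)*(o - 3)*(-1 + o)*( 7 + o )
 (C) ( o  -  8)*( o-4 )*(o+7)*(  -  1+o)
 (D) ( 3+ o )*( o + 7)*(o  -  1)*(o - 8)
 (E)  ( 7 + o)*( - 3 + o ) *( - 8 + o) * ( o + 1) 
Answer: B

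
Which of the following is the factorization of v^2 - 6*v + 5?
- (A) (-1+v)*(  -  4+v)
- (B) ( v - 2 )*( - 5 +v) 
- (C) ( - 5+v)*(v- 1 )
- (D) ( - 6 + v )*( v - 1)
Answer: C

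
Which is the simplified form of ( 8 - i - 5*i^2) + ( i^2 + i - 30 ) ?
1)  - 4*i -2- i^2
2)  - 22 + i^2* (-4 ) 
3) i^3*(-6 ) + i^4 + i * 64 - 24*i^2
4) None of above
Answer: 2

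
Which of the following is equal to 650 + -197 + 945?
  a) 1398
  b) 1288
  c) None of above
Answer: a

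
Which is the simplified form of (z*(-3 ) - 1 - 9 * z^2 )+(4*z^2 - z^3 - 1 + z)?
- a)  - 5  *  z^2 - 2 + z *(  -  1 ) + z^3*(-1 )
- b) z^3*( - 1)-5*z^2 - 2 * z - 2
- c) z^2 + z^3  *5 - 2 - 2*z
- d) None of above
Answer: b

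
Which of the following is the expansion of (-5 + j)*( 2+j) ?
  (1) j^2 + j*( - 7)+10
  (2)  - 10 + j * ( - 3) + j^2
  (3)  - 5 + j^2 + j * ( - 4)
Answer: 2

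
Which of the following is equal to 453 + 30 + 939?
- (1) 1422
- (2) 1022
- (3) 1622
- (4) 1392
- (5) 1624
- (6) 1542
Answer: 1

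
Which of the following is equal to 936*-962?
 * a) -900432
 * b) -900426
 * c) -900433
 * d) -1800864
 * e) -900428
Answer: a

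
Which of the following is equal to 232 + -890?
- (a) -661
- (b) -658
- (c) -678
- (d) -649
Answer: b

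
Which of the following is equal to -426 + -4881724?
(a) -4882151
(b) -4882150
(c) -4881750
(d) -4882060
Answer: b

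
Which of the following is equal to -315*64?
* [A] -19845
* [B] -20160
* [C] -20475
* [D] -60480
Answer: B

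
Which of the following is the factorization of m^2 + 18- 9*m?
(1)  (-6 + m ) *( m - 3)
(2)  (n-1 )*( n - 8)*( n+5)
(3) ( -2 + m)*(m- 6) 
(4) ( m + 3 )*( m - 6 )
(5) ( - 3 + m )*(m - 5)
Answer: 1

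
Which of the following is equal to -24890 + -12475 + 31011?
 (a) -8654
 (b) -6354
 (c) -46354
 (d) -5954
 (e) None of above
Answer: b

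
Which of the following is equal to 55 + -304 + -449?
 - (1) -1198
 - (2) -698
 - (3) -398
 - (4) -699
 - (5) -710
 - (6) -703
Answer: 2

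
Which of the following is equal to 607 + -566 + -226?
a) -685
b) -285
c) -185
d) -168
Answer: c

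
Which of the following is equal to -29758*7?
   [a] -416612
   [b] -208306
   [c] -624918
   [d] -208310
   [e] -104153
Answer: b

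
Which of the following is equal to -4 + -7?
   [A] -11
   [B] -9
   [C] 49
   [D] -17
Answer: A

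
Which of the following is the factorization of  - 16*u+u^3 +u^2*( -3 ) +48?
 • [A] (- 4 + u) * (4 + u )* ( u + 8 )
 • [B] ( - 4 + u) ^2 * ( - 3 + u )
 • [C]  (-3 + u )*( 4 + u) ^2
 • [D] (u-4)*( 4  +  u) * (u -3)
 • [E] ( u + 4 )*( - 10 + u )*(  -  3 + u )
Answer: D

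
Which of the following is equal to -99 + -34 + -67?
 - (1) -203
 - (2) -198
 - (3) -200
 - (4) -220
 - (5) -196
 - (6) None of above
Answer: 3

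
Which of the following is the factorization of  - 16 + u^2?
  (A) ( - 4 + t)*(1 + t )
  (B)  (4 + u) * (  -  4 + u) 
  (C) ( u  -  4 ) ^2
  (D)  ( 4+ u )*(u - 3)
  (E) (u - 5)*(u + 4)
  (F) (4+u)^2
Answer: B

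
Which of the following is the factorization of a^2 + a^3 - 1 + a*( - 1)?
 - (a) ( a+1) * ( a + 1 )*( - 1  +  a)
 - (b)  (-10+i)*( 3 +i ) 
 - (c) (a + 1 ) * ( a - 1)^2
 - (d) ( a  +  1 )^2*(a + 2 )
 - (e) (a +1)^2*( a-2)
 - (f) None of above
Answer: a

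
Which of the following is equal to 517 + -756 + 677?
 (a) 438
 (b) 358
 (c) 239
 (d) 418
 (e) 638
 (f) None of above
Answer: a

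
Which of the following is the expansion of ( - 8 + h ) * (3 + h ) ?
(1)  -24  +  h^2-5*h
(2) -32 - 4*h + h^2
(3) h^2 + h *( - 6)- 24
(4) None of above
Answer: 1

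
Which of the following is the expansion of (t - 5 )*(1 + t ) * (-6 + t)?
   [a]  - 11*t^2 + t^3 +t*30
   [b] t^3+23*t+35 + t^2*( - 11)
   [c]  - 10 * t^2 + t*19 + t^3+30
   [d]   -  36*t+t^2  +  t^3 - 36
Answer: c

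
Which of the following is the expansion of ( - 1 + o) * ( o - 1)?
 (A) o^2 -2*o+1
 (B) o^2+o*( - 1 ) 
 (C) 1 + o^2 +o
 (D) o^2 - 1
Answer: A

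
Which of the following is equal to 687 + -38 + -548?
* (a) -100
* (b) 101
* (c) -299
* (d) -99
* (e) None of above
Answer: b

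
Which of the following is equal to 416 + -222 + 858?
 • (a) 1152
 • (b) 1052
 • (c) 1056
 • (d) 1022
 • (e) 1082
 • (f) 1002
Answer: b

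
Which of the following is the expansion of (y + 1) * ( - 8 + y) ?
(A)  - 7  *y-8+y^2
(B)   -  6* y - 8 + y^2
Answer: A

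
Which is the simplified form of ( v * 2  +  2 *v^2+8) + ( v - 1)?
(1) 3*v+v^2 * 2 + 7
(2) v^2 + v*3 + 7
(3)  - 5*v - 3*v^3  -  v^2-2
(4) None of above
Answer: 1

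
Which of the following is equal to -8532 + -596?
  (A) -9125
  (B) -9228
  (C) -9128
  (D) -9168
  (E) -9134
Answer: C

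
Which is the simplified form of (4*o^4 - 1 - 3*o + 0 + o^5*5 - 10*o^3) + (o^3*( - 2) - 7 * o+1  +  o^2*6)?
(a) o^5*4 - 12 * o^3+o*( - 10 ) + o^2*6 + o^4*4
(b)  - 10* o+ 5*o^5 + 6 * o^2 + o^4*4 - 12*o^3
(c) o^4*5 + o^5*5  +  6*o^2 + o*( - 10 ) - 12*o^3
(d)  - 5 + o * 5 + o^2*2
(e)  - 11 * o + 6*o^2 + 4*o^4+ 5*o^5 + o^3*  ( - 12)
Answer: b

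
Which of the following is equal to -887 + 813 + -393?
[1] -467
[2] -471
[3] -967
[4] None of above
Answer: 1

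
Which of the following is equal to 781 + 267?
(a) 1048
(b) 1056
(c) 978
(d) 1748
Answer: a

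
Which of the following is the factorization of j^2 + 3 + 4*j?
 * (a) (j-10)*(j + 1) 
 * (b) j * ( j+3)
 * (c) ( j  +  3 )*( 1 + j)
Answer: c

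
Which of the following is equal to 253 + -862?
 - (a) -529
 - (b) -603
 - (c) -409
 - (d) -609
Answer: d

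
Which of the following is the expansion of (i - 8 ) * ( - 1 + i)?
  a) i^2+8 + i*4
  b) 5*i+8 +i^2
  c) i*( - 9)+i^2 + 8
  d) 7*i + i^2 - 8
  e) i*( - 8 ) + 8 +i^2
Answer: c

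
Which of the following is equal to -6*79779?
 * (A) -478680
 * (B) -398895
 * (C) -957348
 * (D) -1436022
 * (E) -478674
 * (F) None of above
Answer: E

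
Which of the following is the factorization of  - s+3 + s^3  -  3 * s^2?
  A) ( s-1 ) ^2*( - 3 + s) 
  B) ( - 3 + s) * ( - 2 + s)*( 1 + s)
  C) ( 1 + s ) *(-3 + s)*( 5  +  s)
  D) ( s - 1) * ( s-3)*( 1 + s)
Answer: D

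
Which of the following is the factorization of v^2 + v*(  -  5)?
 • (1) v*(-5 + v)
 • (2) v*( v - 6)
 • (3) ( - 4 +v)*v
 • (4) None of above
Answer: 1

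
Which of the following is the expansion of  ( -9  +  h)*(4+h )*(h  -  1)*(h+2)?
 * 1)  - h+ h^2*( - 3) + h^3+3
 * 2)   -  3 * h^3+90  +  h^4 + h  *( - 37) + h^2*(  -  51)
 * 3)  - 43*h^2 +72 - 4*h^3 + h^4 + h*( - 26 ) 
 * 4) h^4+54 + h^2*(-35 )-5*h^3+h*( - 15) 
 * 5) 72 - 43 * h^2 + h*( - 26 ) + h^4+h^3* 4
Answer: 3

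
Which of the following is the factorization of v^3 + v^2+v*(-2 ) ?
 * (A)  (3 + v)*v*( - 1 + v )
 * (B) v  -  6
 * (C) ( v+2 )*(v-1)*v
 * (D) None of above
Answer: C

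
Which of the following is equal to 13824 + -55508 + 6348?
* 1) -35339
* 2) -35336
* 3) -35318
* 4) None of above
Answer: 2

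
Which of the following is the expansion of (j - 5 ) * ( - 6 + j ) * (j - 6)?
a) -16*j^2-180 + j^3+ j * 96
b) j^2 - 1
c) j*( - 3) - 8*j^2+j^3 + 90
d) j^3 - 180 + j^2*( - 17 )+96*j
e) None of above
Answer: d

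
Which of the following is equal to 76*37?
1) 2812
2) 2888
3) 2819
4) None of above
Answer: 1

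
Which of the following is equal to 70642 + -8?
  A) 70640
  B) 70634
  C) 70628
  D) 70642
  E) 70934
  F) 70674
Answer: B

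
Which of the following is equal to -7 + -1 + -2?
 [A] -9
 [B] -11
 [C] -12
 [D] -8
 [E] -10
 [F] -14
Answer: E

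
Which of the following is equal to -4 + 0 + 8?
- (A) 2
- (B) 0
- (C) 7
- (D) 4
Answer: D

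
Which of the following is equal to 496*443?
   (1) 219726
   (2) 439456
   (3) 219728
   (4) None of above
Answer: 3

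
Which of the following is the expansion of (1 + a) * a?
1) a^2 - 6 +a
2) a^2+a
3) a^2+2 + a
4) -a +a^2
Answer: 2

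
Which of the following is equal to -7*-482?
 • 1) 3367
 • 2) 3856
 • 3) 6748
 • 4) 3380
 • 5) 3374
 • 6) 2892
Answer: 5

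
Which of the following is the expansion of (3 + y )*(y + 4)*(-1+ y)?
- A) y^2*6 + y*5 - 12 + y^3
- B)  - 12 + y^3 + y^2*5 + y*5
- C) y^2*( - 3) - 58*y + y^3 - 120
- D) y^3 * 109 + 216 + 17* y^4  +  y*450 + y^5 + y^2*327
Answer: A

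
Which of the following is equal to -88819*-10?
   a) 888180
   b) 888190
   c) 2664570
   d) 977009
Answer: b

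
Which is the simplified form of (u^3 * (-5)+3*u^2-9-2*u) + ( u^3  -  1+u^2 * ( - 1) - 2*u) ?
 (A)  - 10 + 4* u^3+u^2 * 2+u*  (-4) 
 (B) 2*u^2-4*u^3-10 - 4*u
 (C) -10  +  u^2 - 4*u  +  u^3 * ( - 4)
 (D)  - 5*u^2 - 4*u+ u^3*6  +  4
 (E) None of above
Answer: B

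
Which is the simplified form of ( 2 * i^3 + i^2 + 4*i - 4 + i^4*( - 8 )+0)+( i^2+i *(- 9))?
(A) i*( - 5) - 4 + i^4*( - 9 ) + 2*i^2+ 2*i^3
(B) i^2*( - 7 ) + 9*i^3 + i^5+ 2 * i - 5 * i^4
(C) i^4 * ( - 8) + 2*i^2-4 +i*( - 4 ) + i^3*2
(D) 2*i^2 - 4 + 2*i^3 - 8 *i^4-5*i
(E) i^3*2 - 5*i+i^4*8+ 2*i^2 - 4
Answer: D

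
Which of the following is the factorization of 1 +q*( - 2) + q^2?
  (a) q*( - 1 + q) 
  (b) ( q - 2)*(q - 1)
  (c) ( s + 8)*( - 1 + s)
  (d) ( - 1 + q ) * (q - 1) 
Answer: d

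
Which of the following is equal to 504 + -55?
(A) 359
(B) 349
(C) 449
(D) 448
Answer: C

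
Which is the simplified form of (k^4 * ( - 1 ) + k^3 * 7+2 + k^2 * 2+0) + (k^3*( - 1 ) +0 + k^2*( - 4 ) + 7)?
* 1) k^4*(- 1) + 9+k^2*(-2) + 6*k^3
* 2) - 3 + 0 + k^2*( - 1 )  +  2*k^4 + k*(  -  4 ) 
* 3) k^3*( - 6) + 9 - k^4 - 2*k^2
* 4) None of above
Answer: 1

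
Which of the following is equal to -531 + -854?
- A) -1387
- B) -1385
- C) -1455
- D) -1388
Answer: B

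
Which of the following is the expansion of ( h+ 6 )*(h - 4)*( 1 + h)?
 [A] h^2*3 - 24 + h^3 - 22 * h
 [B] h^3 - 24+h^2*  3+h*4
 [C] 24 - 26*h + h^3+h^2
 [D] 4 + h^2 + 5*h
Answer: A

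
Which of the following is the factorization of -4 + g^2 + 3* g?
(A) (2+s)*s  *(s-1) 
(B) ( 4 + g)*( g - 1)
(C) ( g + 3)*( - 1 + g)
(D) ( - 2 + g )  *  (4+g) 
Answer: B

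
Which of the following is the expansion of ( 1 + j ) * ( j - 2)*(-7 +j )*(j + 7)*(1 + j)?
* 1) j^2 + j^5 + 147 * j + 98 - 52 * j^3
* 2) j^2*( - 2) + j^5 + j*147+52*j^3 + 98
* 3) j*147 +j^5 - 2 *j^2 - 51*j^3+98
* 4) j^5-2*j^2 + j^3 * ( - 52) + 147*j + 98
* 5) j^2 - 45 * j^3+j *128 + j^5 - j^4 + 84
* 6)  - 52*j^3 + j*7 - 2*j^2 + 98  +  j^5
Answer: 4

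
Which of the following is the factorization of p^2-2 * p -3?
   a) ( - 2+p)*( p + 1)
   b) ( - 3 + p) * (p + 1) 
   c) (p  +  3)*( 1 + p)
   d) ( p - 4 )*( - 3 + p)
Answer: b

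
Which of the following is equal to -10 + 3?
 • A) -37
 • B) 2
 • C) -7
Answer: C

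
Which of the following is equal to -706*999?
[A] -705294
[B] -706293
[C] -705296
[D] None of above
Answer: A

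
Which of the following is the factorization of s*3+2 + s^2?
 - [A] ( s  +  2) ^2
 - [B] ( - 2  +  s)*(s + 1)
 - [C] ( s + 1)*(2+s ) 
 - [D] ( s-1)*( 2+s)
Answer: C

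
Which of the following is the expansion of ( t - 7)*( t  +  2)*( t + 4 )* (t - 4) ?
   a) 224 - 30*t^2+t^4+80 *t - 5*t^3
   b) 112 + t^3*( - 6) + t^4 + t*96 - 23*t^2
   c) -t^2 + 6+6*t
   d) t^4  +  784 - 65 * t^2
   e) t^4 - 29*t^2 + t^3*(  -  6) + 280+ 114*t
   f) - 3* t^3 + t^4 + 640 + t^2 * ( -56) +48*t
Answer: a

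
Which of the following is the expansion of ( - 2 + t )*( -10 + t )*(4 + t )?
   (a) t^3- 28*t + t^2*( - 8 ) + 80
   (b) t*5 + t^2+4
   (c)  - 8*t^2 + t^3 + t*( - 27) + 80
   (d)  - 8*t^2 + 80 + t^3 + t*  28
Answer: a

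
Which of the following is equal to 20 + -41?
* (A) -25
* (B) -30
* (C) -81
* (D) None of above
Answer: D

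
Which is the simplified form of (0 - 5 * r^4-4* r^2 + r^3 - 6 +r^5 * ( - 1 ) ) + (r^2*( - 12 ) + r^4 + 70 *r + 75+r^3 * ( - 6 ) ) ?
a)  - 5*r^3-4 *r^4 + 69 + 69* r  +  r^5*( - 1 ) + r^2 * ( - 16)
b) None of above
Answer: b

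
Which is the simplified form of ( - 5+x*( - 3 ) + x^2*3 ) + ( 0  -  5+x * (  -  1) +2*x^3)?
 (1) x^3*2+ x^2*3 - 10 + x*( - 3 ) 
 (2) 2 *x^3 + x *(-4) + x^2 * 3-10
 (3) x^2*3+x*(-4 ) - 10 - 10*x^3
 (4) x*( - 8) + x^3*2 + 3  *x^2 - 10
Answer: 2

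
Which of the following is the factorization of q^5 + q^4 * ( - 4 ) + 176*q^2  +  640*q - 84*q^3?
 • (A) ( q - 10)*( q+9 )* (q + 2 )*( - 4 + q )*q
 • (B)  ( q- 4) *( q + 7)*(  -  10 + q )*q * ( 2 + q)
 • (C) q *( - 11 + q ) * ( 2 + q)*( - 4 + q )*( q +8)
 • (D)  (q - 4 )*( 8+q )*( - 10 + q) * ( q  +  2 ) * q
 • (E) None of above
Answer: D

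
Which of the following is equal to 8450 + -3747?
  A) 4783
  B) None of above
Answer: B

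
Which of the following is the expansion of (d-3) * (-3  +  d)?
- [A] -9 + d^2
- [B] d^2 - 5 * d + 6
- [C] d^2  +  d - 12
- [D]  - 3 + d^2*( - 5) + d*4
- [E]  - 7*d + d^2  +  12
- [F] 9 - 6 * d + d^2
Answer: F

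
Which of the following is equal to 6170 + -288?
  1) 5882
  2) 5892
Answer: 1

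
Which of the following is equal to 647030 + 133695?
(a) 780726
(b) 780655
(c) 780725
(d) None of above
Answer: c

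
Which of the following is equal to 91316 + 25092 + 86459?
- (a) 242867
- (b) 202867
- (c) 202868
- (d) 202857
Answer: b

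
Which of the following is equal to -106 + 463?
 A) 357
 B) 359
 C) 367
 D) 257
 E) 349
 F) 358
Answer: A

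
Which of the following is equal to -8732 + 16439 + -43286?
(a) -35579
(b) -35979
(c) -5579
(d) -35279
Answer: a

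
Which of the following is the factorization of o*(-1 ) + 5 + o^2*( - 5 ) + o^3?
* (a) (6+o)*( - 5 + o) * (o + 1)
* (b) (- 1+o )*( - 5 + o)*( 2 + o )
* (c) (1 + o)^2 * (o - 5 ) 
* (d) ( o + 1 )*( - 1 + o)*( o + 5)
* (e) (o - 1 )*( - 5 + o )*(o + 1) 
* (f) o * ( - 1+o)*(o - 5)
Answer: e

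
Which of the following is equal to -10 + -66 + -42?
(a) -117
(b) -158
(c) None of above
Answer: c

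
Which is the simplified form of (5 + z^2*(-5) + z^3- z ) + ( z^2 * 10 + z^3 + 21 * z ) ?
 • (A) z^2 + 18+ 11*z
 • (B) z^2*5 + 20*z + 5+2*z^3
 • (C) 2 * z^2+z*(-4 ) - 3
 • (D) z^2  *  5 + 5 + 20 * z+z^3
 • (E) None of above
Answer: B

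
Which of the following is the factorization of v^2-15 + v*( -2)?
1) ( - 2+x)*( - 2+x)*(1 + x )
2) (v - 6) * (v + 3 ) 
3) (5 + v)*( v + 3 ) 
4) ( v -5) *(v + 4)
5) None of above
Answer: 5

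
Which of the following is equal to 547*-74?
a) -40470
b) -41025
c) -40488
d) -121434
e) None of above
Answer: e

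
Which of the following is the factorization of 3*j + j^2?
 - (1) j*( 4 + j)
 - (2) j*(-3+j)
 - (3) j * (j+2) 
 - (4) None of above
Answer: 4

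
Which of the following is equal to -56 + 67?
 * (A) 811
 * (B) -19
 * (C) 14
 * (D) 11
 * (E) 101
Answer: D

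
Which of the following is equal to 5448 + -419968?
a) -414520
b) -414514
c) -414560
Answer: a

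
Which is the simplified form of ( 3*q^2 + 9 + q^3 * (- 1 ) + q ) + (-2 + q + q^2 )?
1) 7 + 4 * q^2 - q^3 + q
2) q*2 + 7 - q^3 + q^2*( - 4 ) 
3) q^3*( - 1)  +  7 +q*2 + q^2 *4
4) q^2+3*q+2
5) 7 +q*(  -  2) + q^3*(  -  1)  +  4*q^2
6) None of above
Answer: 3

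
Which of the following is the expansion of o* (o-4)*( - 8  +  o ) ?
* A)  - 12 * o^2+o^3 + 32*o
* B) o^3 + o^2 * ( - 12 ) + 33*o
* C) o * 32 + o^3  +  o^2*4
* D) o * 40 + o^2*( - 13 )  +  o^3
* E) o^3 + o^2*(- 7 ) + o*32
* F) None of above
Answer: A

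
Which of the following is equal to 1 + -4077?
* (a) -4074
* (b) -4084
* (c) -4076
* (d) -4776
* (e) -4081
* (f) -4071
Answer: c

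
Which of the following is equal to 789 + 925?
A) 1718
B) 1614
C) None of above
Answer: C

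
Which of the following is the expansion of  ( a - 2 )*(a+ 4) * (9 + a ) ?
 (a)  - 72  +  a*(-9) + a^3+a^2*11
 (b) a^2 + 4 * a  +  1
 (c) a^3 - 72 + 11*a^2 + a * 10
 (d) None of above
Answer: c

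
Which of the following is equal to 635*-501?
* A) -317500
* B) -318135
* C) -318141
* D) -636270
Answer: B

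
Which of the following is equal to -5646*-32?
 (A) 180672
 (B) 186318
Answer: A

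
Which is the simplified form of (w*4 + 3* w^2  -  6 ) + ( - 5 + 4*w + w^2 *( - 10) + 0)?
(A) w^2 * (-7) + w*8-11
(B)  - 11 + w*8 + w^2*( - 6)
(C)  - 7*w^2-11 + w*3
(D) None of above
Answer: A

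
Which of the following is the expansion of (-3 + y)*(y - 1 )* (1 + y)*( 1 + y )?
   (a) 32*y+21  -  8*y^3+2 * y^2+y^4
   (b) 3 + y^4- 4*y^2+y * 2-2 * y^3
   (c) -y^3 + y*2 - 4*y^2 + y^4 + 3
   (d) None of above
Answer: b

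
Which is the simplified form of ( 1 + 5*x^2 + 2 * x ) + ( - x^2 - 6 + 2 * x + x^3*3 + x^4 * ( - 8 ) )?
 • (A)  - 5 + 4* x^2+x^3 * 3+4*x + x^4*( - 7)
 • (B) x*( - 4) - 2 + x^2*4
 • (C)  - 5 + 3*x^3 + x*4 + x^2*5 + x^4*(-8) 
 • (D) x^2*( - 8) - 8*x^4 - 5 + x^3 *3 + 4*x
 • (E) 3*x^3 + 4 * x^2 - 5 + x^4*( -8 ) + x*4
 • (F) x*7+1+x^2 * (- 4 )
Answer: E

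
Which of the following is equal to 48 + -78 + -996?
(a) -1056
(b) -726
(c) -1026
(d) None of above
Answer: c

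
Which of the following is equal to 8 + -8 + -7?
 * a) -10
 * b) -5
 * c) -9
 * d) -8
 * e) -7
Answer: e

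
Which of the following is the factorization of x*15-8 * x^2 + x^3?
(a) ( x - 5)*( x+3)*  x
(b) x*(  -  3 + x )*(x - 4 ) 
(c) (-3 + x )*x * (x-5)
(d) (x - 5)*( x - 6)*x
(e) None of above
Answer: c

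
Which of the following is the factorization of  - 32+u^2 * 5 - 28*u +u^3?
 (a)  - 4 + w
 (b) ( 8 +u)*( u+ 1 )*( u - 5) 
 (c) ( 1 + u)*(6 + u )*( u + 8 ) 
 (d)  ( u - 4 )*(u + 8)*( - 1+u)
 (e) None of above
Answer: e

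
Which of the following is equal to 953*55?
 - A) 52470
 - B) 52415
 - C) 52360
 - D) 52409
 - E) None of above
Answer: B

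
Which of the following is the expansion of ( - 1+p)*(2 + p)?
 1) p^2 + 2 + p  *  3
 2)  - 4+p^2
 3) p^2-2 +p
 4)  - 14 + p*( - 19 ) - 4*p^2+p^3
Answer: 3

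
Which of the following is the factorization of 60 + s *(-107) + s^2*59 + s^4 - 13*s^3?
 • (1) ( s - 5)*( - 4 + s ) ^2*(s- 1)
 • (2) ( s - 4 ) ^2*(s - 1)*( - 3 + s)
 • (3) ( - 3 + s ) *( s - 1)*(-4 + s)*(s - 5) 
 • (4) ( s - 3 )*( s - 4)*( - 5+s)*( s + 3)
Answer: 3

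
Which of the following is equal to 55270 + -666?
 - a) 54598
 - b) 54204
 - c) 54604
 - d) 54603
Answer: c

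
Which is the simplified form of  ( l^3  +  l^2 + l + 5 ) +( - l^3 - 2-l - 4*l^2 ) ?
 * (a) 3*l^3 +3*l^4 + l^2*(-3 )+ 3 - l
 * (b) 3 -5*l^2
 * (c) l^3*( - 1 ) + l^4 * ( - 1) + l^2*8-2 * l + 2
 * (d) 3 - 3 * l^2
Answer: d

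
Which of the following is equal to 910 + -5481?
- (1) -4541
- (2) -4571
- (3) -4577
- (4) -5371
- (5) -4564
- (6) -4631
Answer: 2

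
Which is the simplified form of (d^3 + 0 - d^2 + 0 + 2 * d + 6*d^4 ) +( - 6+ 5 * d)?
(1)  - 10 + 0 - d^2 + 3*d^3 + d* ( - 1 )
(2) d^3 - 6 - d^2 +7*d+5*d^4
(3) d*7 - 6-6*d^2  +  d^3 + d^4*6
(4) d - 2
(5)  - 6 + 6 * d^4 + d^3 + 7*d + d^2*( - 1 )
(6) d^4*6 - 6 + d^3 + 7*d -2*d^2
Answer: 5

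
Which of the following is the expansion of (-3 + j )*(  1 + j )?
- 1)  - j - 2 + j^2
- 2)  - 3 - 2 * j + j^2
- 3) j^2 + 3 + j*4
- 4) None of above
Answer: 2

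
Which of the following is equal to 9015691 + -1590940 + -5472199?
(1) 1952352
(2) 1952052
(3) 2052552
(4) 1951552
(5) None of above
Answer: 5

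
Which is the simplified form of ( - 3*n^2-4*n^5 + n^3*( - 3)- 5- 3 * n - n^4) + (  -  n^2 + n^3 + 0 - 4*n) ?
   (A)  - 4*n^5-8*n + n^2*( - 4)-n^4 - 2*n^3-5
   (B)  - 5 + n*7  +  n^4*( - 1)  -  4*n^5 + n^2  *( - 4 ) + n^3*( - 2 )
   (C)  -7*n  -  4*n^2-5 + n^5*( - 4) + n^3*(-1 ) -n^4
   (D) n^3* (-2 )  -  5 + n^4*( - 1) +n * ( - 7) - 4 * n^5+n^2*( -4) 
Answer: D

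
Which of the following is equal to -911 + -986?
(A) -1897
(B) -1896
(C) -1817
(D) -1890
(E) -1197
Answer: A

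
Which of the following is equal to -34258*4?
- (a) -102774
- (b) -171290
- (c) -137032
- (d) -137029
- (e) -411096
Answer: c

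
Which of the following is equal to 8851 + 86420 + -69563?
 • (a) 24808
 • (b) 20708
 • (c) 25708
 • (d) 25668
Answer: c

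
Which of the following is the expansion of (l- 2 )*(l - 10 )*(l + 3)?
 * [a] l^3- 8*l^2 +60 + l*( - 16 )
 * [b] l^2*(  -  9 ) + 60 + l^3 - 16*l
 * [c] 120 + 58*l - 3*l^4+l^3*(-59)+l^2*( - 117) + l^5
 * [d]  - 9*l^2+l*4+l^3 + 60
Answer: b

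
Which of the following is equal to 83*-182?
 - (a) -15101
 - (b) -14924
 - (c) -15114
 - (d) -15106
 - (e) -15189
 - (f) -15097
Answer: d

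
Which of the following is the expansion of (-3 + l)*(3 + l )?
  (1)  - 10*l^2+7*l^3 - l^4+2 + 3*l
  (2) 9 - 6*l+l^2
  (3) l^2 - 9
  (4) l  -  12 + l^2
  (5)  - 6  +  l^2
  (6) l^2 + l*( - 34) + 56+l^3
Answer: 3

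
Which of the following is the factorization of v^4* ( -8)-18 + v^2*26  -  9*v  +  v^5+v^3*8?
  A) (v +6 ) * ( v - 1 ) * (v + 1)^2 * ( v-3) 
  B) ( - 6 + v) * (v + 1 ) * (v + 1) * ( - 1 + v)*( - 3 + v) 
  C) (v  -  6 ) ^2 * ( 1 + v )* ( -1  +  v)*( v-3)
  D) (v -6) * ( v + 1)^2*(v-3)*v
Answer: B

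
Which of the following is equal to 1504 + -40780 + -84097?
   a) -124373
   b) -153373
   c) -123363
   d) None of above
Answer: d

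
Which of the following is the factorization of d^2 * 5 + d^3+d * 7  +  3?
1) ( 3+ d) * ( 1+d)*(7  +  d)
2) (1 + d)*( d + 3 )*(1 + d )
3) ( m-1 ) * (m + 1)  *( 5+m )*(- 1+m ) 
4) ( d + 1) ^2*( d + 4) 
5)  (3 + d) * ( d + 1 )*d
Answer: 2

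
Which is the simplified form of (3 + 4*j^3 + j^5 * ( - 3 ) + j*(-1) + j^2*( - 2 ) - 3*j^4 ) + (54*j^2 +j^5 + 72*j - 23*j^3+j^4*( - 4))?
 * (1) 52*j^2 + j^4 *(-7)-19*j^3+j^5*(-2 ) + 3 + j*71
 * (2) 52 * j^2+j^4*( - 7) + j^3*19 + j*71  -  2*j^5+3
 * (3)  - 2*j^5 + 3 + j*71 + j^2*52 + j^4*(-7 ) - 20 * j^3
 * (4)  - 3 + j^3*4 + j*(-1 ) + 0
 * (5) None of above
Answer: 1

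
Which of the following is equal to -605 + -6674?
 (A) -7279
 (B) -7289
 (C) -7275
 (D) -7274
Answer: A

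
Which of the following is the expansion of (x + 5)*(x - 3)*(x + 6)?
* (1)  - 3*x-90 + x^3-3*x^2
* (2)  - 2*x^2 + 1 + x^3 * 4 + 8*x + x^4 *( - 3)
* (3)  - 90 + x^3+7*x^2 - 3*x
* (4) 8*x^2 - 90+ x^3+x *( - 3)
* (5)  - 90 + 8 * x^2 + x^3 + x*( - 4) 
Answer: 4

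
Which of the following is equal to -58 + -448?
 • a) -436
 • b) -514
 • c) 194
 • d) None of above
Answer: d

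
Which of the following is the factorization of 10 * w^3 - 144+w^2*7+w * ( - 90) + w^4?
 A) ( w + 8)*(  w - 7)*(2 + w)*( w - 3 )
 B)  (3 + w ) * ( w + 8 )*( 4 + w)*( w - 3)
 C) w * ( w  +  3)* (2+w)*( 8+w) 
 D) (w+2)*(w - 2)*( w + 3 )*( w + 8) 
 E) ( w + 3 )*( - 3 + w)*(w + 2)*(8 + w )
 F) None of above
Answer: E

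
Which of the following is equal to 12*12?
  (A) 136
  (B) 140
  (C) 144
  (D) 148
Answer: C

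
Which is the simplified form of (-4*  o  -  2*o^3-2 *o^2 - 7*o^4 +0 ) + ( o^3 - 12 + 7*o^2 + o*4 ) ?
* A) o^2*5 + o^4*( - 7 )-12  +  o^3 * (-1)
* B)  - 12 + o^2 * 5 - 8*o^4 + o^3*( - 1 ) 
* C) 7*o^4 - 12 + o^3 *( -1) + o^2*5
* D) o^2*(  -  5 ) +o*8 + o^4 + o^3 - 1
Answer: A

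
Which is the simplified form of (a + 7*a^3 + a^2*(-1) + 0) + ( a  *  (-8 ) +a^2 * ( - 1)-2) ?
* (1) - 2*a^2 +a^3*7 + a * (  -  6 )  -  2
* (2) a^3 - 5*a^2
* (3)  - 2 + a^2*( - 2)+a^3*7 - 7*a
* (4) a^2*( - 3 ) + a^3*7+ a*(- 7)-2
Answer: 3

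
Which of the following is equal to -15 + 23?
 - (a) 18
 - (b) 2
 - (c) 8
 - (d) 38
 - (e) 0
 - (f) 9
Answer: c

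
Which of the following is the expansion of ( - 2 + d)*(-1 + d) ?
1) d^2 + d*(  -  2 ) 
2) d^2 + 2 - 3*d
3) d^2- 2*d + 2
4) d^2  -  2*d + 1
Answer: 2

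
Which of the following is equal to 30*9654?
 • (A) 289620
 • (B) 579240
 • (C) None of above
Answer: A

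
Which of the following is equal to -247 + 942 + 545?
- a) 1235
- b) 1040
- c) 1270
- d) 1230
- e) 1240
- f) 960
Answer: e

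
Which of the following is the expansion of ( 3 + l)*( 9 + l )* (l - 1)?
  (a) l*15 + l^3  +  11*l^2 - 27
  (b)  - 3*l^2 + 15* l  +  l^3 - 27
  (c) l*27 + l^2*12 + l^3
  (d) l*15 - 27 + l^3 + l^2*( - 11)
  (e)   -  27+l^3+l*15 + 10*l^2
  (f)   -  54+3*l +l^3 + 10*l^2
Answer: a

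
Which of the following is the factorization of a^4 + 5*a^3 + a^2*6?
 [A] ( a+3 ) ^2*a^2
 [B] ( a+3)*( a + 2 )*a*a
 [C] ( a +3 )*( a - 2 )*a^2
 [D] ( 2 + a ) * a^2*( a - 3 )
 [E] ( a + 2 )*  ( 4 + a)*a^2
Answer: B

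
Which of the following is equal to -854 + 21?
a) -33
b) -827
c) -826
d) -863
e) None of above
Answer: e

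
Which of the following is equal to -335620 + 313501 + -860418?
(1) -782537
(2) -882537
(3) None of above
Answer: 2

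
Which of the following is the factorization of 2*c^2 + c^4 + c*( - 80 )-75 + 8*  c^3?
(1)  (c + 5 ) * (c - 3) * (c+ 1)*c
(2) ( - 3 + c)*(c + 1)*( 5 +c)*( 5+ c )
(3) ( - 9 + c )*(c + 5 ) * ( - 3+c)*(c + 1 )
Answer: 2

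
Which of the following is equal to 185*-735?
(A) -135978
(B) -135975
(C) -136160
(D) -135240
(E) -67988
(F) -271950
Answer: B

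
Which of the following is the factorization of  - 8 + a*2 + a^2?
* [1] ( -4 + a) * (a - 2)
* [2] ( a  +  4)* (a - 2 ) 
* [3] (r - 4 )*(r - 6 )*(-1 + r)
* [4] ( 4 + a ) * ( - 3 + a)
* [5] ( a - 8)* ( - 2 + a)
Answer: 2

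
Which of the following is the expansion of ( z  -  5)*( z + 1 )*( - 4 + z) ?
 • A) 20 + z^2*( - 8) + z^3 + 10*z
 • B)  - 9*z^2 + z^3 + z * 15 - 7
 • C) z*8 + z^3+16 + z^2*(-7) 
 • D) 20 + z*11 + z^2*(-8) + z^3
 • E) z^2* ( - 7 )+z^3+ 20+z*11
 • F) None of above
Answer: D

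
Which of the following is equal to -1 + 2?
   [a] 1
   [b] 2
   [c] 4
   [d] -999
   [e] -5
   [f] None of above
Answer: a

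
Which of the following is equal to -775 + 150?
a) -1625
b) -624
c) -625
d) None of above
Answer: c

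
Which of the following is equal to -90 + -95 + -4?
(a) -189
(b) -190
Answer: a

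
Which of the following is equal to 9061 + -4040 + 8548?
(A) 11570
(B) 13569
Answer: B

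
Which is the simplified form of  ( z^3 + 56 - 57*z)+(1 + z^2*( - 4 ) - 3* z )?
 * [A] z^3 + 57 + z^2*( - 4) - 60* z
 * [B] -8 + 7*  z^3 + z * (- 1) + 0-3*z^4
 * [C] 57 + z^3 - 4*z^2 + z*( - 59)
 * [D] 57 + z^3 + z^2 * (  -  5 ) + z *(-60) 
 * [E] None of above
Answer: A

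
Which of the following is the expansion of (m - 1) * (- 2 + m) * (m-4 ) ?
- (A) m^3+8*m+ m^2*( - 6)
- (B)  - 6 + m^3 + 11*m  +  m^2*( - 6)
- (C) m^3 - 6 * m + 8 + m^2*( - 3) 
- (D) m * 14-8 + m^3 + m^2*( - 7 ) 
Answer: D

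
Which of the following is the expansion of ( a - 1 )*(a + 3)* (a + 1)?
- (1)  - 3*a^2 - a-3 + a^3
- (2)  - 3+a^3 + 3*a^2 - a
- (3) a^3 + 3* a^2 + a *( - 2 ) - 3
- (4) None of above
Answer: 2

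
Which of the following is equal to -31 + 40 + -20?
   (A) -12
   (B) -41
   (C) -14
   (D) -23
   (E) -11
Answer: E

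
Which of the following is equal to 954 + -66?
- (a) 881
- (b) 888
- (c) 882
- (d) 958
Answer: b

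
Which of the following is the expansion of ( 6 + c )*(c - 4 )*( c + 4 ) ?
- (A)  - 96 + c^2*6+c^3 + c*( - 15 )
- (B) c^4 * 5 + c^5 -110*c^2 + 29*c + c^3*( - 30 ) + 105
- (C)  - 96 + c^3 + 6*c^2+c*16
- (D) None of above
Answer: D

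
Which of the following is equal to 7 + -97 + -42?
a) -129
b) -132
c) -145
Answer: b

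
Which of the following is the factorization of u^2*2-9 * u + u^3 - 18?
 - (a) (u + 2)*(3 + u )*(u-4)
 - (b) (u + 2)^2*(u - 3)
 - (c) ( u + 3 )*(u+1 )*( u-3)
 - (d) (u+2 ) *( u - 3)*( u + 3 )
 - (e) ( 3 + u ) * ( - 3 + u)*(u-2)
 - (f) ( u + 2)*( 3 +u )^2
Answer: d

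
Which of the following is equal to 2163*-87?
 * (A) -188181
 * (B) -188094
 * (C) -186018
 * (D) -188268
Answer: A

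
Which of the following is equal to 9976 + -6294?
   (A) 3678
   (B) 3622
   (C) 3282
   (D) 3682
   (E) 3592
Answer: D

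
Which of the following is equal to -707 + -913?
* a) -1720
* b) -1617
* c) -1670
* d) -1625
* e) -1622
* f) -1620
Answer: f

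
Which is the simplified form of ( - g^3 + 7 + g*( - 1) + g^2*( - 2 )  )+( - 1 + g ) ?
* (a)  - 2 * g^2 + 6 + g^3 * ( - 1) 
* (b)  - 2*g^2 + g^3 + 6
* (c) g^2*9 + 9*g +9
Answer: a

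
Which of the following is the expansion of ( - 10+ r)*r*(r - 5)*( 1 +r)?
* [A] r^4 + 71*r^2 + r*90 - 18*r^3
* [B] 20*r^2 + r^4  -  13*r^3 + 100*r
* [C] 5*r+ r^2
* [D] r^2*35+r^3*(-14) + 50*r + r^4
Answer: D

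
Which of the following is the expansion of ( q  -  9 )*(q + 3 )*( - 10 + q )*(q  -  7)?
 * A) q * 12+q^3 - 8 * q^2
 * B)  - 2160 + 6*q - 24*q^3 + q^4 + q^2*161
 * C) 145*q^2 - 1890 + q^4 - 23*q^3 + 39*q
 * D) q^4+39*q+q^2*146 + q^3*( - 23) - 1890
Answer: C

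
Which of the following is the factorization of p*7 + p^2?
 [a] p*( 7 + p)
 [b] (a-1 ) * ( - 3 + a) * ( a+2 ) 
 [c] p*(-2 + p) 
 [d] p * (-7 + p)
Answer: a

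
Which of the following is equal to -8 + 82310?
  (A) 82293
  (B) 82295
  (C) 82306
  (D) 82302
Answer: D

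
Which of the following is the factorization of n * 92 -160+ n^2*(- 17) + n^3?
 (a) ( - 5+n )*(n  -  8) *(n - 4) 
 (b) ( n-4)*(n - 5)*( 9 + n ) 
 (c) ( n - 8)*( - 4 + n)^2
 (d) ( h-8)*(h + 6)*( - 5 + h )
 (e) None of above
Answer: a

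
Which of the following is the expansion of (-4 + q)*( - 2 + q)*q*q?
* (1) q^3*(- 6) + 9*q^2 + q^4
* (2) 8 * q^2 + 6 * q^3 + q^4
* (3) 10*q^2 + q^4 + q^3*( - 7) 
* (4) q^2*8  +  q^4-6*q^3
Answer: 4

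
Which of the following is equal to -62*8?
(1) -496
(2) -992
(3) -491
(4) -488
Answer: 1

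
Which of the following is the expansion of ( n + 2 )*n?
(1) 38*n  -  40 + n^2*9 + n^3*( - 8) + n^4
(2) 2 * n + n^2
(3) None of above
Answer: 2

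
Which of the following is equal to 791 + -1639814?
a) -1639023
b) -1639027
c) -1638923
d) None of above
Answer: a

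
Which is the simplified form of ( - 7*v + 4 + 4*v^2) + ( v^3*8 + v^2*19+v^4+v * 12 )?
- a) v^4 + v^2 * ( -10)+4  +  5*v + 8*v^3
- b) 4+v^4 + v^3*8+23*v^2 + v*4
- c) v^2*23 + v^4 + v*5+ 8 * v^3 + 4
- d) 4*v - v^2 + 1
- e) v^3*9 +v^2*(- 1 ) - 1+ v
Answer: c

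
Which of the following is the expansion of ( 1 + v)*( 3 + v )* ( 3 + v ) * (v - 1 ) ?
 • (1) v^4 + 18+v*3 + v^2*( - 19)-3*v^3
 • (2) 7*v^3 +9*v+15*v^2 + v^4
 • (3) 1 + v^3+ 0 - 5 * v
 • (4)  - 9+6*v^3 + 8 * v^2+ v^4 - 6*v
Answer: 4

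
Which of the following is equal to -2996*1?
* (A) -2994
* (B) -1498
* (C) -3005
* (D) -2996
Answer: D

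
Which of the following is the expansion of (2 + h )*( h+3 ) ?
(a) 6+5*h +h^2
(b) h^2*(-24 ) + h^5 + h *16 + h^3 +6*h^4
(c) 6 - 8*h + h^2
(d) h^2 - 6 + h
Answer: a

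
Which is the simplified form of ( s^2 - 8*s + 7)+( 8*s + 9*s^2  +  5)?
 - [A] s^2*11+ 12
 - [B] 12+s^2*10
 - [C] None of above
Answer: B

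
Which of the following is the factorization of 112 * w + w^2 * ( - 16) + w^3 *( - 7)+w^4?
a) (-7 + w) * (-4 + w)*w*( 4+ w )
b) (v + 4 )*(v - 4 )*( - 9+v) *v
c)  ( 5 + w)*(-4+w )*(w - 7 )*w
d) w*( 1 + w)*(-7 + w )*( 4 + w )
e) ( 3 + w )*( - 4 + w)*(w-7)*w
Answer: a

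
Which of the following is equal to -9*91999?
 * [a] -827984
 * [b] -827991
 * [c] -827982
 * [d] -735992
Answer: b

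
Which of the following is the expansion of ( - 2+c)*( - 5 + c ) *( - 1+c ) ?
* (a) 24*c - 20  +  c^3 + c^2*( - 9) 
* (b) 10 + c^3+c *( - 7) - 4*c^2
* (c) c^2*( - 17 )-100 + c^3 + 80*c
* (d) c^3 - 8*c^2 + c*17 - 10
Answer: d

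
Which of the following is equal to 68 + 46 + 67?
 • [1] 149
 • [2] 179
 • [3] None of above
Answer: 3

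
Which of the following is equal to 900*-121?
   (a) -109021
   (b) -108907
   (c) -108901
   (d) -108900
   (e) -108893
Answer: d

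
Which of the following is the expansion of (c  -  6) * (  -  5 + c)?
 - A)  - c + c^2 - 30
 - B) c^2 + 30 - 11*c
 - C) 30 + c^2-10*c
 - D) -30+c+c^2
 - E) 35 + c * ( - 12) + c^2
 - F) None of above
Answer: B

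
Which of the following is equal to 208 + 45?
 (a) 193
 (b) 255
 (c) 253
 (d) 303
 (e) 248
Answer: c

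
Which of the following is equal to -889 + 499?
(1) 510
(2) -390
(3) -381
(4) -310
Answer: 2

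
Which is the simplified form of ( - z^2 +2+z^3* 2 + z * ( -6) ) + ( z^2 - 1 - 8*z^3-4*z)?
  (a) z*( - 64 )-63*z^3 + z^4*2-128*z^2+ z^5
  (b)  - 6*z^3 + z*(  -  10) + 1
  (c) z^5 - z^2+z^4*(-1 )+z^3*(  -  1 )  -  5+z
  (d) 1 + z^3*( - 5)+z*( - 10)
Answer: b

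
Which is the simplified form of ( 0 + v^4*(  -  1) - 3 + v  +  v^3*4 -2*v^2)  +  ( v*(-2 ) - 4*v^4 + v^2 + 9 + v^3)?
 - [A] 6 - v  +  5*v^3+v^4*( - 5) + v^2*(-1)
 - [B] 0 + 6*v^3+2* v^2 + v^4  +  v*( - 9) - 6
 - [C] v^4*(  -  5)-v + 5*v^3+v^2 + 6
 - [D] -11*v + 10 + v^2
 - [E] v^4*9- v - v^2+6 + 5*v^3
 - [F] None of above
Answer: A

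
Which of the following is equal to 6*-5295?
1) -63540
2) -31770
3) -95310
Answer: 2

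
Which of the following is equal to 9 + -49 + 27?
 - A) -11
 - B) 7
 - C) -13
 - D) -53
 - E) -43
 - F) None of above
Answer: C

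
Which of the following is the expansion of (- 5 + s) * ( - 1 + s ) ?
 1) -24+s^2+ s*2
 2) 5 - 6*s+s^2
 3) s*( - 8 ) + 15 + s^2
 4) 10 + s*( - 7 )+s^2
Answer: 2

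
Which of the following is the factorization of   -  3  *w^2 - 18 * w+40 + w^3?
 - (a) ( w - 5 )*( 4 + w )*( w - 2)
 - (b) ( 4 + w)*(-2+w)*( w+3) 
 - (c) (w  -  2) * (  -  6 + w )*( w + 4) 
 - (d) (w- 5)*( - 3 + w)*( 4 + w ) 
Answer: a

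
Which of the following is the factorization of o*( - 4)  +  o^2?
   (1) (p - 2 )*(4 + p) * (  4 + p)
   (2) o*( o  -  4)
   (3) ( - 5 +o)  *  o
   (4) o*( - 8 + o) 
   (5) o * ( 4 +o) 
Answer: 2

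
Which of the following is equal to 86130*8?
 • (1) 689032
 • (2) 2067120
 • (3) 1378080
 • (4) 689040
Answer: 4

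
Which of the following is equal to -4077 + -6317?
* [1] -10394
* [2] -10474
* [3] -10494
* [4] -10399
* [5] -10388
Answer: 1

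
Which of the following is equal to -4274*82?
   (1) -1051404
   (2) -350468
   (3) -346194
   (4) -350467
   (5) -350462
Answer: 2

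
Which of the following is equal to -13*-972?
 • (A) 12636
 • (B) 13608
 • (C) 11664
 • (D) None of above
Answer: A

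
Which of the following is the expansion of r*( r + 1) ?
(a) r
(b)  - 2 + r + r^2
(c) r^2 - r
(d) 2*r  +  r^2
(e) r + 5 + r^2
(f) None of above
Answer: f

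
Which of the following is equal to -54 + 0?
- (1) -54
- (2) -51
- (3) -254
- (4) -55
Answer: 1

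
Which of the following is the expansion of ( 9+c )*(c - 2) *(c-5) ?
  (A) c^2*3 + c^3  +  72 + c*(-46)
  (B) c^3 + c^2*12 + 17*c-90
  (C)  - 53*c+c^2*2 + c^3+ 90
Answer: C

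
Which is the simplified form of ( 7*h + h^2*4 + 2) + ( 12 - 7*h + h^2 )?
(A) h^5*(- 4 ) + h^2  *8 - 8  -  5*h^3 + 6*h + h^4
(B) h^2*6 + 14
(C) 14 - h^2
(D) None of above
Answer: D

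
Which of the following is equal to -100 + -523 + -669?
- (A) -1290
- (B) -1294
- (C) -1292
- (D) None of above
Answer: C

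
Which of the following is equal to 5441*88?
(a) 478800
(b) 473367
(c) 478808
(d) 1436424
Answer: c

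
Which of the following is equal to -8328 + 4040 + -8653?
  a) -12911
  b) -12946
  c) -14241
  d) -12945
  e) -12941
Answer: e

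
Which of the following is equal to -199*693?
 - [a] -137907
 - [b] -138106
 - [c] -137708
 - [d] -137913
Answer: a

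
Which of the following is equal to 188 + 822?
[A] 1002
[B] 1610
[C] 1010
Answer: C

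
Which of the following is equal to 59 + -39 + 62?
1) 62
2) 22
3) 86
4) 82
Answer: 4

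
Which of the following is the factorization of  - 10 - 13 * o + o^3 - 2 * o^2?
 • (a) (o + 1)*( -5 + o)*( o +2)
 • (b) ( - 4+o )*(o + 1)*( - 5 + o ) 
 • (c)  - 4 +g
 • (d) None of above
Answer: a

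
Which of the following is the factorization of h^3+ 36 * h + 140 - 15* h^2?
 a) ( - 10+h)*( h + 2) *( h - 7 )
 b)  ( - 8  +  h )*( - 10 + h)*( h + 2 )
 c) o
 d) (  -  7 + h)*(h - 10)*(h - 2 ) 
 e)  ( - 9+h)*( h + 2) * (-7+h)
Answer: a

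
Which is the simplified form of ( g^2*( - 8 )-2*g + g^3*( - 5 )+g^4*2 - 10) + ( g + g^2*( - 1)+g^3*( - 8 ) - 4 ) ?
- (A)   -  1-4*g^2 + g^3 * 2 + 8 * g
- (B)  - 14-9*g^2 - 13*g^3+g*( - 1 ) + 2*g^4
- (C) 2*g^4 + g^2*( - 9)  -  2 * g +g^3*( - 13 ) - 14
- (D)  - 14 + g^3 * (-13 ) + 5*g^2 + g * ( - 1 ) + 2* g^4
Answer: B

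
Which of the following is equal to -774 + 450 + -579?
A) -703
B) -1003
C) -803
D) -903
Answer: D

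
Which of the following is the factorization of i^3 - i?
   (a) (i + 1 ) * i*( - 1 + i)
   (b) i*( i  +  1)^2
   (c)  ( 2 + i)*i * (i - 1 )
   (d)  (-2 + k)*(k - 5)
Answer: a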